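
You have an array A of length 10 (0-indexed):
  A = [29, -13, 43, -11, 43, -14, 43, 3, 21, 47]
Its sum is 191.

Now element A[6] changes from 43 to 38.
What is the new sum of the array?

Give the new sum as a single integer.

Old value at index 6: 43
New value at index 6: 38
Delta = 38 - 43 = -5
New sum = old_sum + delta = 191 + (-5) = 186

Answer: 186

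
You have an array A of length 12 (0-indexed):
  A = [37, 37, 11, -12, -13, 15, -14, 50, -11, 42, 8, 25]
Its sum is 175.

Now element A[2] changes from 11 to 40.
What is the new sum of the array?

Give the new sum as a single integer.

Answer: 204

Derivation:
Old value at index 2: 11
New value at index 2: 40
Delta = 40 - 11 = 29
New sum = old_sum + delta = 175 + (29) = 204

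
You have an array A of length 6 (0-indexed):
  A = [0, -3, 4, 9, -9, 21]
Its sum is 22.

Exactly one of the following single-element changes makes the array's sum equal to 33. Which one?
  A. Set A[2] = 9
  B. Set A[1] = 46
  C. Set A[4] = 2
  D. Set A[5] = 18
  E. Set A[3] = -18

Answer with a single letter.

Option A: A[2] 4->9, delta=5, new_sum=22+(5)=27
Option B: A[1] -3->46, delta=49, new_sum=22+(49)=71
Option C: A[4] -9->2, delta=11, new_sum=22+(11)=33 <-- matches target
Option D: A[5] 21->18, delta=-3, new_sum=22+(-3)=19
Option E: A[3] 9->-18, delta=-27, new_sum=22+(-27)=-5

Answer: C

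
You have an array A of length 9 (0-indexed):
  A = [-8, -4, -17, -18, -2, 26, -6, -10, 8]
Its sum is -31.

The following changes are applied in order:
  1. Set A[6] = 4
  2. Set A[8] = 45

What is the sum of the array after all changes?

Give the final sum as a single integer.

Initial sum: -31
Change 1: A[6] -6 -> 4, delta = 10, sum = -21
Change 2: A[8] 8 -> 45, delta = 37, sum = 16

Answer: 16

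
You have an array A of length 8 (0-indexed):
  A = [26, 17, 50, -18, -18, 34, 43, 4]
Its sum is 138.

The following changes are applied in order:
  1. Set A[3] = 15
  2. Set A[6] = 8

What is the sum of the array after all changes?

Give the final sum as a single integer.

Answer: 136

Derivation:
Initial sum: 138
Change 1: A[3] -18 -> 15, delta = 33, sum = 171
Change 2: A[6] 43 -> 8, delta = -35, sum = 136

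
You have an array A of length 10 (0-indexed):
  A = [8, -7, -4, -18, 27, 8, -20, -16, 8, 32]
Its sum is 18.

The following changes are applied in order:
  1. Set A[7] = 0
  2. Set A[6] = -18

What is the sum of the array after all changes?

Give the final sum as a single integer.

Initial sum: 18
Change 1: A[7] -16 -> 0, delta = 16, sum = 34
Change 2: A[6] -20 -> -18, delta = 2, sum = 36

Answer: 36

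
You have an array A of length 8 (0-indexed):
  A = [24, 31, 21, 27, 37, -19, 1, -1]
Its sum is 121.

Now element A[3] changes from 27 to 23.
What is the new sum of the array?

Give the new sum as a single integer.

Answer: 117

Derivation:
Old value at index 3: 27
New value at index 3: 23
Delta = 23 - 27 = -4
New sum = old_sum + delta = 121 + (-4) = 117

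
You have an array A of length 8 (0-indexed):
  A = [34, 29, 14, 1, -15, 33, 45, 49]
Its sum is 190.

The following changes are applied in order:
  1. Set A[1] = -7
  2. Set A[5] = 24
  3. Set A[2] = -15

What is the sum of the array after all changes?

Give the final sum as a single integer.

Initial sum: 190
Change 1: A[1] 29 -> -7, delta = -36, sum = 154
Change 2: A[5] 33 -> 24, delta = -9, sum = 145
Change 3: A[2] 14 -> -15, delta = -29, sum = 116

Answer: 116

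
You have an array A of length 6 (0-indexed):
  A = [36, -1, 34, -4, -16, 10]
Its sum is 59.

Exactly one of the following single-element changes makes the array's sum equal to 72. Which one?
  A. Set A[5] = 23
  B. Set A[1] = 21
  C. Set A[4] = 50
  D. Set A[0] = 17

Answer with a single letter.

Answer: A

Derivation:
Option A: A[5] 10->23, delta=13, new_sum=59+(13)=72 <-- matches target
Option B: A[1] -1->21, delta=22, new_sum=59+(22)=81
Option C: A[4] -16->50, delta=66, new_sum=59+(66)=125
Option D: A[0] 36->17, delta=-19, new_sum=59+(-19)=40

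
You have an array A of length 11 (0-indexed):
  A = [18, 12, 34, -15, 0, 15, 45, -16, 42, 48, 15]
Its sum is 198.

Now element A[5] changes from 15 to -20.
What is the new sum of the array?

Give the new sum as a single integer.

Answer: 163

Derivation:
Old value at index 5: 15
New value at index 5: -20
Delta = -20 - 15 = -35
New sum = old_sum + delta = 198 + (-35) = 163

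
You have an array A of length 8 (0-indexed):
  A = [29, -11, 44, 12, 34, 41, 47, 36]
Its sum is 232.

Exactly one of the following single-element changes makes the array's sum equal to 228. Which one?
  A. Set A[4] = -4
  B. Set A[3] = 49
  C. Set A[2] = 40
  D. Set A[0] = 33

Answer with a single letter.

Answer: C

Derivation:
Option A: A[4] 34->-4, delta=-38, new_sum=232+(-38)=194
Option B: A[3] 12->49, delta=37, new_sum=232+(37)=269
Option C: A[2] 44->40, delta=-4, new_sum=232+(-4)=228 <-- matches target
Option D: A[0] 29->33, delta=4, new_sum=232+(4)=236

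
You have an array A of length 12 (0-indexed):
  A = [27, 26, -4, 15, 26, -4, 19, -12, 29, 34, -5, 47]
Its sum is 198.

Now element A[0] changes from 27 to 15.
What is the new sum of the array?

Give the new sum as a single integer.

Answer: 186

Derivation:
Old value at index 0: 27
New value at index 0: 15
Delta = 15 - 27 = -12
New sum = old_sum + delta = 198 + (-12) = 186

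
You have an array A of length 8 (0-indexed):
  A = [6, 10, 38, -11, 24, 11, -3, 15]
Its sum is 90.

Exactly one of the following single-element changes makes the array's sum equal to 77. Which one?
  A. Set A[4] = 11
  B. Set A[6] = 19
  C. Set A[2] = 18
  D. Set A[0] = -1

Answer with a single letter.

Answer: A

Derivation:
Option A: A[4] 24->11, delta=-13, new_sum=90+(-13)=77 <-- matches target
Option B: A[6] -3->19, delta=22, new_sum=90+(22)=112
Option C: A[2] 38->18, delta=-20, new_sum=90+(-20)=70
Option D: A[0] 6->-1, delta=-7, new_sum=90+(-7)=83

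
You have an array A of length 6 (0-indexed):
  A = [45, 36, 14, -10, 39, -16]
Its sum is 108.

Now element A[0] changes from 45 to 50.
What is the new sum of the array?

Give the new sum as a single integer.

Old value at index 0: 45
New value at index 0: 50
Delta = 50 - 45 = 5
New sum = old_sum + delta = 108 + (5) = 113

Answer: 113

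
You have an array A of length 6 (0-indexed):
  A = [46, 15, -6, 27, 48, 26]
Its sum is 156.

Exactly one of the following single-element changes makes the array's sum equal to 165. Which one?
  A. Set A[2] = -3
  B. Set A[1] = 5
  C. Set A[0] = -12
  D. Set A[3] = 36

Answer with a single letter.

Answer: D

Derivation:
Option A: A[2] -6->-3, delta=3, new_sum=156+(3)=159
Option B: A[1] 15->5, delta=-10, new_sum=156+(-10)=146
Option C: A[0] 46->-12, delta=-58, new_sum=156+(-58)=98
Option D: A[3] 27->36, delta=9, new_sum=156+(9)=165 <-- matches target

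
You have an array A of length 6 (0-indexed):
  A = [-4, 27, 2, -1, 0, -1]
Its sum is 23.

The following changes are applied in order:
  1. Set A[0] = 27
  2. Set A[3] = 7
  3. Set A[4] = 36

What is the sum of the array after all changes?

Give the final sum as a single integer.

Initial sum: 23
Change 1: A[0] -4 -> 27, delta = 31, sum = 54
Change 2: A[3] -1 -> 7, delta = 8, sum = 62
Change 3: A[4] 0 -> 36, delta = 36, sum = 98

Answer: 98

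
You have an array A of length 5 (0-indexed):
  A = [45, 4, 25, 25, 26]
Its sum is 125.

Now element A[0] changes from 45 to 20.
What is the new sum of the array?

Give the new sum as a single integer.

Old value at index 0: 45
New value at index 0: 20
Delta = 20 - 45 = -25
New sum = old_sum + delta = 125 + (-25) = 100

Answer: 100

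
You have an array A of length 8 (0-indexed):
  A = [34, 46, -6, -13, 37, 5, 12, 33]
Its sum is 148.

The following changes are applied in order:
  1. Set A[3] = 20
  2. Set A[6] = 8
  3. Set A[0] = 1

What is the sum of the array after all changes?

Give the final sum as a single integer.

Initial sum: 148
Change 1: A[3] -13 -> 20, delta = 33, sum = 181
Change 2: A[6] 12 -> 8, delta = -4, sum = 177
Change 3: A[0] 34 -> 1, delta = -33, sum = 144

Answer: 144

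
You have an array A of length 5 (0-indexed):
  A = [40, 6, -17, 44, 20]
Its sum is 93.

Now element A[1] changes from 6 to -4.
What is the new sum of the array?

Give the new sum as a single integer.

Old value at index 1: 6
New value at index 1: -4
Delta = -4 - 6 = -10
New sum = old_sum + delta = 93 + (-10) = 83

Answer: 83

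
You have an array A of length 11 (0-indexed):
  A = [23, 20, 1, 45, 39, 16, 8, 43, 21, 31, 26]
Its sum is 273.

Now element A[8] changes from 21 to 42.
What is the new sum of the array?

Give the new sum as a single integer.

Answer: 294

Derivation:
Old value at index 8: 21
New value at index 8: 42
Delta = 42 - 21 = 21
New sum = old_sum + delta = 273 + (21) = 294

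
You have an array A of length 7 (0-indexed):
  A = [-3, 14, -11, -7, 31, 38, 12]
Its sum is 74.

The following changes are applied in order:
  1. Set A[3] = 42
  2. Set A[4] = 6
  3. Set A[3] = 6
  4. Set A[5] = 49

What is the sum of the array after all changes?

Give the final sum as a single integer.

Initial sum: 74
Change 1: A[3] -7 -> 42, delta = 49, sum = 123
Change 2: A[4] 31 -> 6, delta = -25, sum = 98
Change 3: A[3] 42 -> 6, delta = -36, sum = 62
Change 4: A[5] 38 -> 49, delta = 11, sum = 73

Answer: 73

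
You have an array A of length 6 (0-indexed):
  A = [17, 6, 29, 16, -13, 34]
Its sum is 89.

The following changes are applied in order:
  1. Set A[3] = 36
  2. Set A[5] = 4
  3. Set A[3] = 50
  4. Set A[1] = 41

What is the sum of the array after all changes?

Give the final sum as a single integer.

Initial sum: 89
Change 1: A[3] 16 -> 36, delta = 20, sum = 109
Change 2: A[5] 34 -> 4, delta = -30, sum = 79
Change 3: A[3] 36 -> 50, delta = 14, sum = 93
Change 4: A[1] 6 -> 41, delta = 35, sum = 128

Answer: 128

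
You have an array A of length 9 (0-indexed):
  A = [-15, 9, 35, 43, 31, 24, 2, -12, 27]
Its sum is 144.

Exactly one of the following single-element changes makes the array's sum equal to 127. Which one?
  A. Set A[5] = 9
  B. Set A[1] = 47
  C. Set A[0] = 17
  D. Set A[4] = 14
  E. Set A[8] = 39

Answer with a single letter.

Answer: D

Derivation:
Option A: A[5] 24->9, delta=-15, new_sum=144+(-15)=129
Option B: A[1] 9->47, delta=38, new_sum=144+(38)=182
Option C: A[0] -15->17, delta=32, new_sum=144+(32)=176
Option D: A[4] 31->14, delta=-17, new_sum=144+(-17)=127 <-- matches target
Option E: A[8] 27->39, delta=12, new_sum=144+(12)=156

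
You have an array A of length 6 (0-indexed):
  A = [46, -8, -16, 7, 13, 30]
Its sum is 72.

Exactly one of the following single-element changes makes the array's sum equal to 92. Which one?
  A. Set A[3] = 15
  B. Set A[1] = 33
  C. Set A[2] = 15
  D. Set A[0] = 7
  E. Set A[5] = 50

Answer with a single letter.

Option A: A[3] 7->15, delta=8, new_sum=72+(8)=80
Option B: A[1] -8->33, delta=41, new_sum=72+(41)=113
Option C: A[2] -16->15, delta=31, new_sum=72+(31)=103
Option D: A[0] 46->7, delta=-39, new_sum=72+(-39)=33
Option E: A[5] 30->50, delta=20, new_sum=72+(20)=92 <-- matches target

Answer: E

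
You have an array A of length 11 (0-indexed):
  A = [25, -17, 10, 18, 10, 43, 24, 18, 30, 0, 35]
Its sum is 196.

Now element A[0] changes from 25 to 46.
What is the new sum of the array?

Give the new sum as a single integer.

Old value at index 0: 25
New value at index 0: 46
Delta = 46 - 25 = 21
New sum = old_sum + delta = 196 + (21) = 217

Answer: 217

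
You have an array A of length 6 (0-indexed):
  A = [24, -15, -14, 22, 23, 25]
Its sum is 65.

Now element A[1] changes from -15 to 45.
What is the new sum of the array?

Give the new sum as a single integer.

Answer: 125

Derivation:
Old value at index 1: -15
New value at index 1: 45
Delta = 45 - -15 = 60
New sum = old_sum + delta = 65 + (60) = 125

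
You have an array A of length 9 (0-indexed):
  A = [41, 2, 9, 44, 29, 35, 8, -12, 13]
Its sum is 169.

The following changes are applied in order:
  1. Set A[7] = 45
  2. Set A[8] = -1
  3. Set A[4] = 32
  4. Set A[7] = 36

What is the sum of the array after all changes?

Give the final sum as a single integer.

Initial sum: 169
Change 1: A[7] -12 -> 45, delta = 57, sum = 226
Change 2: A[8] 13 -> -1, delta = -14, sum = 212
Change 3: A[4] 29 -> 32, delta = 3, sum = 215
Change 4: A[7] 45 -> 36, delta = -9, sum = 206

Answer: 206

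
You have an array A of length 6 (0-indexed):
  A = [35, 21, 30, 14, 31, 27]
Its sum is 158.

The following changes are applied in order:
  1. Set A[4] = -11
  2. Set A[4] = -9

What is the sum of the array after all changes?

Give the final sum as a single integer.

Answer: 118

Derivation:
Initial sum: 158
Change 1: A[4] 31 -> -11, delta = -42, sum = 116
Change 2: A[4] -11 -> -9, delta = 2, sum = 118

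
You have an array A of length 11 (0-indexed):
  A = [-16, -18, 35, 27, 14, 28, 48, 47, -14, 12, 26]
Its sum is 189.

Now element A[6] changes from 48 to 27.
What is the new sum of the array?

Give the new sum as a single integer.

Old value at index 6: 48
New value at index 6: 27
Delta = 27 - 48 = -21
New sum = old_sum + delta = 189 + (-21) = 168

Answer: 168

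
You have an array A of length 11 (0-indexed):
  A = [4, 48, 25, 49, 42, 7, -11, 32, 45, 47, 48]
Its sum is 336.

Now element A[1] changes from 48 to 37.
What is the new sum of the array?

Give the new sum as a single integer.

Answer: 325

Derivation:
Old value at index 1: 48
New value at index 1: 37
Delta = 37 - 48 = -11
New sum = old_sum + delta = 336 + (-11) = 325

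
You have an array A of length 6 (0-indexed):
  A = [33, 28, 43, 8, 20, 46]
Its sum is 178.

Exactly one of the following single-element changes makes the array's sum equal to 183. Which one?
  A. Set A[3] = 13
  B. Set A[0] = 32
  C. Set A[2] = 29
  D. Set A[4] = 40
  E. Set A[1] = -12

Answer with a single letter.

Answer: A

Derivation:
Option A: A[3] 8->13, delta=5, new_sum=178+(5)=183 <-- matches target
Option B: A[0] 33->32, delta=-1, new_sum=178+(-1)=177
Option C: A[2] 43->29, delta=-14, new_sum=178+(-14)=164
Option D: A[4] 20->40, delta=20, new_sum=178+(20)=198
Option E: A[1] 28->-12, delta=-40, new_sum=178+(-40)=138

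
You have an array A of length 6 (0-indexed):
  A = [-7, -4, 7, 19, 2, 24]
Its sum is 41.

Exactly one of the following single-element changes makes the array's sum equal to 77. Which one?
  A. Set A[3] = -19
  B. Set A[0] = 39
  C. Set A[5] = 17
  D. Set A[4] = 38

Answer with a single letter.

Answer: D

Derivation:
Option A: A[3] 19->-19, delta=-38, new_sum=41+(-38)=3
Option B: A[0] -7->39, delta=46, new_sum=41+(46)=87
Option C: A[5] 24->17, delta=-7, new_sum=41+(-7)=34
Option D: A[4] 2->38, delta=36, new_sum=41+(36)=77 <-- matches target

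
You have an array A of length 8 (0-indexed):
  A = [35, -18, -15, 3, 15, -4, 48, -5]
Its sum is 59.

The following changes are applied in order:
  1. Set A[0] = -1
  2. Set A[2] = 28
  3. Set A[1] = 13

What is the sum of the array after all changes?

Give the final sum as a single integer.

Answer: 97

Derivation:
Initial sum: 59
Change 1: A[0] 35 -> -1, delta = -36, sum = 23
Change 2: A[2] -15 -> 28, delta = 43, sum = 66
Change 3: A[1] -18 -> 13, delta = 31, sum = 97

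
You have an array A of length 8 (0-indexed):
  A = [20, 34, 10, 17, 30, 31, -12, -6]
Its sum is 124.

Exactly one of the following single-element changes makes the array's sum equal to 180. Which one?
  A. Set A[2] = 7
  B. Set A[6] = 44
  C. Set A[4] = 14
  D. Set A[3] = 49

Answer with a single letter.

Answer: B

Derivation:
Option A: A[2] 10->7, delta=-3, new_sum=124+(-3)=121
Option B: A[6] -12->44, delta=56, new_sum=124+(56)=180 <-- matches target
Option C: A[4] 30->14, delta=-16, new_sum=124+(-16)=108
Option D: A[3] 17->49, delta=32, new_sum=124+(32)=156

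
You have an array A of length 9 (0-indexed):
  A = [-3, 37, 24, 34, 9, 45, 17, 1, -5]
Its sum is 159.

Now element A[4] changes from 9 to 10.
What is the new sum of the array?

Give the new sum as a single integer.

Old value at index 4: 9
New value at index 4: 10
Delta = 10 - 9 = 1
New sum = old_sum + delta = 159 + (1) = 160

Answer: 160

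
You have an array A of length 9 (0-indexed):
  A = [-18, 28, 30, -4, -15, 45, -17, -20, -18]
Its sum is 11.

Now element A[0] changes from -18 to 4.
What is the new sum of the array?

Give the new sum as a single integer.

Old value at index 0: -18
New value at index 0: 4
Delta = 4 - -18 = 22
New sum = old_sum + delta = 11 + (22) = 33

Answer: 33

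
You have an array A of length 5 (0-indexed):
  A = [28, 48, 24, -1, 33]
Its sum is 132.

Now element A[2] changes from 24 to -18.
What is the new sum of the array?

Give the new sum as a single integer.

Answer: 90

Derivation:
Old value at index 2: 24
New value at index 2: -18
Delta = -18 - 24 = -42
New sum = old_sum + delta = 132 + (-42) = 90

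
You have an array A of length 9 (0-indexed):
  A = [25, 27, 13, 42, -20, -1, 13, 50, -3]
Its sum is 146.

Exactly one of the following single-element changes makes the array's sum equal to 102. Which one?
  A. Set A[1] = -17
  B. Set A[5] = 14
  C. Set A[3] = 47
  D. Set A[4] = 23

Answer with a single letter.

Answer: A

Derivation:
Option A: A[1] 27->-17, delta=-44, new_sum=146+(-44)=102 <-- matches target
Option B: A[5] -1->14, delta=15, new_sum=146+(15)=161
Option C: A[3] 42->47, delta=5, new_sum=146+(5)=151
Option D: A[4] -20->23, delta=43, new_sum=146+(43)=189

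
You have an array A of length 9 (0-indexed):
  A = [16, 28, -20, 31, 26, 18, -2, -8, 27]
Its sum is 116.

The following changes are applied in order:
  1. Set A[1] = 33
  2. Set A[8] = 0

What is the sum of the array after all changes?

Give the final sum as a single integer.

Answer: 94

Derivation:
Initial sum: 116
Change 1: A[1] 28 -> 33, delta = 5, sum = 121
Change 2: A[8] 27 -> 0, delta = -27, sum = 94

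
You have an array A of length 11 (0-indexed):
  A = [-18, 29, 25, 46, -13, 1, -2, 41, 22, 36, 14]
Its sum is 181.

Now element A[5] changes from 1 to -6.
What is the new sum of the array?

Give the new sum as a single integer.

Old value at index 5: 1
New value at index 5: -6
Delta = -6 - 1 = -7
New sum = old_sum + delta = 181 + (-7) = 174

Answer: 174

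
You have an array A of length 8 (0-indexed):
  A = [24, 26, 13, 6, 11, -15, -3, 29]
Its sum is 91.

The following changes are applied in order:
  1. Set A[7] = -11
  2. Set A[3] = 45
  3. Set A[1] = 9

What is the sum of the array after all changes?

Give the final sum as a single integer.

Answer: 73

Derivation:
Initial sum: 91
Change 1: A[7] 29 -> -11, delta = -40, sum = 51
Change 2: A[3] 6 -> 45, delta = 39, sum = 90
Change 3: A[1] 26 -> 9, delta = -17, sum = 73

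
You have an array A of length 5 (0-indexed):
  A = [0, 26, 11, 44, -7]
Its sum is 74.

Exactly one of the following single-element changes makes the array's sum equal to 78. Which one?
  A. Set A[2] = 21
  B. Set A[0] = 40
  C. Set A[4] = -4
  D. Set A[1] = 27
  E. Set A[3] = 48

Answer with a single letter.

Option A: A[2] 11->21, delta=10, new_sum=74+(10)=84
Option B: A[0] 0->40, delta=40, new_sum=74+(40)=114
Option C: A[4] -7->-4, delta=3, new_sum=74+(3)=77
Option D: A[1] 26->27, delta=1, new_sum=74+(1)=75
Option E: A[3] 44->48, delta=4, new_sum=74+(4)=78 <-- matches target

Answer: E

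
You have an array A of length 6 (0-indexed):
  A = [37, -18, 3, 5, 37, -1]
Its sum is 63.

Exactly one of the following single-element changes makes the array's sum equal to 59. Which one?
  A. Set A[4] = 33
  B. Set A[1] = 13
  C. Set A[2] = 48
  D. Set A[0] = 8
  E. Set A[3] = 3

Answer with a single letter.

Answer: A

Derivation:
Option A: A[4] 37->33, delta=-4, new_sum=63+(-4)=59 <-- matches target
Option B: A[1] -18->13, delta=31, new_sum=63+(31)=94
Option C: A[2] 3->48, delta=45, new_sum=63+(45)=108
Option D: A[0] 37->8, delta=-29, new_sum=63+(-29)=34
Option E: A[3] 5->3, delta=-2, new_sum=63+(-2)=61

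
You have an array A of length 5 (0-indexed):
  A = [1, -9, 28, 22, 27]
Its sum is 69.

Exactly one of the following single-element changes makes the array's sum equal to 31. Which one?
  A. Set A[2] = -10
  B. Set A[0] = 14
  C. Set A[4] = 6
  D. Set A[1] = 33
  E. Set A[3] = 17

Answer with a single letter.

Option A: A[2] 28->-10, delta=-38, new_sum=69+(-38)=31 <-- matches target
Option B: A[0] 1->14, delta=13, new_sum=69+(13)=82
Option C: A[4] 27->6, delta=-21, new_sum=69+(-21)=48
Option D: A[1] -9->33, delta=42, new_sum=69+(42)=111
Option E: A[3] 22->17, delta=-5, new_sum=69+(-5)=64

Answer: A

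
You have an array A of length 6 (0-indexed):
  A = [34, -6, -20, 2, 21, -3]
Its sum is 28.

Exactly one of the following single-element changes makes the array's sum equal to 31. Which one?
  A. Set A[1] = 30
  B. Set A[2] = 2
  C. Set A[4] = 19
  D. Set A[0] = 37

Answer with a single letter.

Answer: D

Derivation:
Option A: A[1] -6->30, delta=36, new_sum=28+(36)=64
Option B: A[2] -20->2, delta=22, new_sum=28+(22)=50
Option C: A[4] 21->19, delta=-2, new_sum=28+(-2)=26
Option D: A[0] 34->37, delta=3, new_sum=28+(3)=31 <-- matches target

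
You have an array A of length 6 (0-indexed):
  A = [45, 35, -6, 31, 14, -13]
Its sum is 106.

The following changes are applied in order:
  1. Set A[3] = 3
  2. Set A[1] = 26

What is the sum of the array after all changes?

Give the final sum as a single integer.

Initial sum: 106
Change 1: A[3] 31 -> 3, delta = -28, sum = 78
Change 2: A[1] 35 -> 26, delta = -9, sum = 69

Answer: 69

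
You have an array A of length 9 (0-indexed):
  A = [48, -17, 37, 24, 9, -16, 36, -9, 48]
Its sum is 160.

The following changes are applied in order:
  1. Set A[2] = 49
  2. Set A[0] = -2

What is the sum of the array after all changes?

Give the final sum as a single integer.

Initial sum: 160
Change 1: A[2] 37 -> 49, delta = 12, sum = 172
Change 2: A[0] 48 -> -2, delta = -50, sum = 122

Answer: 122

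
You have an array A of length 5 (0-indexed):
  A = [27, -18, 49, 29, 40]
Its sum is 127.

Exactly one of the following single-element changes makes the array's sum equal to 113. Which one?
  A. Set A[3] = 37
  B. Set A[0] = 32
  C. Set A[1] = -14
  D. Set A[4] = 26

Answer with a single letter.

Option A: A[3] 29->37, delta=8, new_sum=127+(8)=135
Option B: A[0] 27->32, delta=5, new_sum=127+(5)=132
Option C: A[1] -18->-14, delta=4, new_sum=127+(4)=131
Option D: A[4] 40->26, delta=-14, new_sum=127+(-14)=113 <-- matches target

Answer: D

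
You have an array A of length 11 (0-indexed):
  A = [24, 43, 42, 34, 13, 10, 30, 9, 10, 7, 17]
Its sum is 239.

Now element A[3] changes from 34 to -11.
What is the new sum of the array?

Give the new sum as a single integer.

Answer: 194

Derivation:
Old value at index 3: 34
New value at index 3: -11
Delta = -11 - 34 = -45
New sum = old_sum + delta = 239 + (-45) = 194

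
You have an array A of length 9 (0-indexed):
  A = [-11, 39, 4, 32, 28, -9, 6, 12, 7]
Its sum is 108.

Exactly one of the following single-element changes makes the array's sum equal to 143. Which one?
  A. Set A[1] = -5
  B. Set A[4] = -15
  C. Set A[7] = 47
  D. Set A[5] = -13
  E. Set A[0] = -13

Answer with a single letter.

Answer: C

Derivation:
Option A: A[1] 39->-5, delta=-44, new_sum=108+(-44)=64
Option B: A[4] 28->-15, delta=-43, new_sum=108+(-43)=65
Option C: A[7] 12->47, delta=35, new_sum=108+(35)=143 <-- matches target
Option D: A[5] -9->-13, delta=-4, new_sum=108+(-4)=104
Option E: A[0] -11->-13, delta=-2, new_sum=108+(-2)=106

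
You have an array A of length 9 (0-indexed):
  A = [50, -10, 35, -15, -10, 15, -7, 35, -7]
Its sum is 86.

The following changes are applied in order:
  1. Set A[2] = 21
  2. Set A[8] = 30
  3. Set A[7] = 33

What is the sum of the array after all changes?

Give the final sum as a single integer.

Initial sum: 86
Change 1: A[2] 35 -> 21, delta = -14, sum = 72
Change 2: A[8] -7 -> 30, delta = 37, sum = 109
Change 3: A[7] 35 -> 33, delta = -2, sum = 107

Answer: 107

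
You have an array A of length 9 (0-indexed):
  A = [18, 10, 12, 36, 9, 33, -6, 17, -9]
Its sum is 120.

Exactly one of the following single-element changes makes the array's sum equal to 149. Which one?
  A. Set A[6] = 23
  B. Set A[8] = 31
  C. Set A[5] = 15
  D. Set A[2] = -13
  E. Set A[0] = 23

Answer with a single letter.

Answer: A

Derivation:
Option A: A[6] -6->23, delta=29, new_sum=120+(29)=149 <-- matches target
Option B: A[8] -9->31, delta=40, new_sum=120+(40)=160
Option C: A[5] 33->15, delta=-18, new_sum=120+(-18)=102
Option D: A[2] 12->-13, delta=-25, new_sum=120+(-25)=95
Option E: A[0] 18->23, delta=5, new_sum=120+(5)=125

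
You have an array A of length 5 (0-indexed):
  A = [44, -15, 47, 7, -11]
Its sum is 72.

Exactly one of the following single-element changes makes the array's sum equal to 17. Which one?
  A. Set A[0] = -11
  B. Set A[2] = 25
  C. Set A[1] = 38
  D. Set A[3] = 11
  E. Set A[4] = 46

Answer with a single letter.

Answer: A

Derivation:
Option A: A[0] 44->-11, delta=-55, new_sum=72+(-55)=17 <-- matches target
Option B: A[2] 47->25, delta=-22, new_sum=72+(-22)=50
Option C: A[1] -15->38, delta=53, new_sum=72+(53)=125
Option D: A[3] 7->11, delta=4, new_sum=72+(4)=76
Option E: A[4] -11->46, delta=57, new_sum=72+(57)=129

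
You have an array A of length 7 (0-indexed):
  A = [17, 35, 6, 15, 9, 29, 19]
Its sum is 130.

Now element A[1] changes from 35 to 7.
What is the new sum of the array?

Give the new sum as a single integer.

Old value at index 1: 35
New value at index 1: 7
Delta = 7 - 35 = -28
New sum = old_sum + delta = 130 + (-28) = 102

Answer: 102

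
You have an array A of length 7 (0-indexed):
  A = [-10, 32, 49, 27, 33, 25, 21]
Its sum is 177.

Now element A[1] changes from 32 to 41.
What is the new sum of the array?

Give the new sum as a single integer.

Answer: 186

Derivation:
Old value at index 1: 32
New value at index 1: 41
Delta = 41 - 32 = 9
New sum = old_sum + delta = 177 + (9) = 186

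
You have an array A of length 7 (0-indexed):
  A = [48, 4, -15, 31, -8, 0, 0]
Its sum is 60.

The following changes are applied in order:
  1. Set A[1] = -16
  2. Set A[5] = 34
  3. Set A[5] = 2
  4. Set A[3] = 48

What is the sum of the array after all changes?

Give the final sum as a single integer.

Initial sum: 60
Change 1: A[1] 4 -> -16, delta = -20, sum = 40
Change 2: A[5] 0 -> 34, delta = 34, sum = 74
Change 3: A[5] 34 -> 2, delta = -32, sum = 42
Change 4: A[3] 31 -> 48, delta = 17, sum = 59

Answer: 59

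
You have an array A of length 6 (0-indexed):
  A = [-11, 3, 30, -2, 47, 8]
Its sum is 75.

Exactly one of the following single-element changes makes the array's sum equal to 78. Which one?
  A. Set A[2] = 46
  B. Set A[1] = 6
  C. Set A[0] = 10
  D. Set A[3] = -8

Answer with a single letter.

Answer: B

Derivation:
Option A: A[2] 30->46, delta=16, new_sum=75+(16)=91
Option B: A[1] 3->6, delta=3, new_sum=75+(3)=78 <-- matches target
Option C: A[0] -11->10, delta=21, new_sum=75+(21)=96
Option D: A[3] -2->-8, delta=-6, new_sum=75+(-6)=69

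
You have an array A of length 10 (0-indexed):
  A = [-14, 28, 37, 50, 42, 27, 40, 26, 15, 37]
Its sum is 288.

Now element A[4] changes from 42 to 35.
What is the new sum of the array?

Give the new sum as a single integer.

Answer: 281

Derivation:
Old value at index 4: 42
New value at index 4: 35
Delta = 35 - 42 = -7
New sum = old_sum + delta = 288 + (-7) = 281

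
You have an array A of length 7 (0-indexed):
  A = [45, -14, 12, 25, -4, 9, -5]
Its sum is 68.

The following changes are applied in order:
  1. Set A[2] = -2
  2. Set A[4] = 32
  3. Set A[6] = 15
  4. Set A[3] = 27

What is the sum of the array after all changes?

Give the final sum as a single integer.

Initial sum: 68
Change 1: A[2] 12 -> -2, delta = -14, sum = 54
Change 2: A[4] -4 -> 32, delta = 36, sum = 90
Change 3: A[6] -5 -> 15, delta = 20, sum = 110
Change 4: A[3] 25 -> 27, delta = 2, sum = 112

Answer: 112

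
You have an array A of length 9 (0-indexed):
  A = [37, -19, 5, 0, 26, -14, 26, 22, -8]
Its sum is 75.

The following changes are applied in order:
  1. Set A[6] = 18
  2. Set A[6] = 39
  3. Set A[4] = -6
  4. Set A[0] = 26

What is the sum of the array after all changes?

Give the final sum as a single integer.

Answer: 45

Derivation:
Initial sum: 75
Change 1: A[6] 26 -> 18, delta = -8, sum = 67
Change 2: A[6] 18 -> 39, delta = 21, sum = 88
Change 3: A[4] 26 -> -6, delta = -32, sum = 56
Change 4: A[0] 37 -> 26, delta = -11, sum = 45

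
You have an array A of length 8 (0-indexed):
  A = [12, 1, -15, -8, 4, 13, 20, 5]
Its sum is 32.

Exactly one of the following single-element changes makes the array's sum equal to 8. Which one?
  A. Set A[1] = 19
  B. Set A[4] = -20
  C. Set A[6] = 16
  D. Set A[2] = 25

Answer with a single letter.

Option A: A[1] 1->19, delta=18, new_sum=32+(18)=50
Option B: A[4] 4->-20, delta=-24, new_sum=32+(-24)=8 <-- matches target
Option C: A[6] 20->16, delta=-4, new_sum=32+(-4)=28
Option D: A[2] -15->25, delta=40, new_sum=32+(40)=72

Answer: B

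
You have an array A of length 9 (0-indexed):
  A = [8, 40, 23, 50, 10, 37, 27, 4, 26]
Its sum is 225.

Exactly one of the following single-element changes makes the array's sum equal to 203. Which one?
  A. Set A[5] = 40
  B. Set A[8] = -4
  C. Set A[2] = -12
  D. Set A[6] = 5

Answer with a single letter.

Option A: A[5] 37->40, delta=3, new_sum=225+(3)=228
Option B: A[8] 26->-4, delta=-30, new_sum=225+(-30)=195
Option C: A[2] 23->-12, delta=-35, new_sum=225+(-35)=190
Option D: A[6] 27->5, delta=-22, new_sum=225+(-22)=203 <-- matches target

Answer: D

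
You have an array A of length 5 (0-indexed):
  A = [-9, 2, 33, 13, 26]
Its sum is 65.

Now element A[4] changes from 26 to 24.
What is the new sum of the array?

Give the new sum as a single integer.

Old value at index 4: 26
New value at index 4: 24
Delta = 24 - 26 = -2
New sum = old_sum + delta = 65 + (-2) = 63

Answer: 63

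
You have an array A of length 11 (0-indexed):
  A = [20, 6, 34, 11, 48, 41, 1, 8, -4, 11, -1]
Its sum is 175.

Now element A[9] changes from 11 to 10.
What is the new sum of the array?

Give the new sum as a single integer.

Answer: 174

Derivation:
Old value at index 9: 11
New value at index 9: 10
Delta = 10 - 11 = -1
New sum = old_sum + delta = 175 + (-1) = 174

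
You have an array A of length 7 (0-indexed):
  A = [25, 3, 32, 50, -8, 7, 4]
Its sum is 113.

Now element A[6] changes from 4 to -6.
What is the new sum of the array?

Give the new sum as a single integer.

Old value at index 6: 4
New value at index 6: -6
Delta = -6 - 4 = -10
New sum = old_sum + delta = 113 + (-10) = 103

Answer: 103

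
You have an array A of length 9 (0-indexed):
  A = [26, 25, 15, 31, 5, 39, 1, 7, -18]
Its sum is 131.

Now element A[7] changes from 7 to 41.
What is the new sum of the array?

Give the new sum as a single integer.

Answer: 165

Derivation:
Old value at index 7: 7
New value at index 7: 41
Delta = 41 - 7 = 34
New sum = old_sum + delta = 131 + (34) = 165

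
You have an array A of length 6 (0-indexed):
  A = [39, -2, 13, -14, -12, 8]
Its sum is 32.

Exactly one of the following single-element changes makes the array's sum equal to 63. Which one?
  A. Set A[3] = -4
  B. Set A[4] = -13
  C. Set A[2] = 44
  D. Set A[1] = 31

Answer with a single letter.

Answer: C

Derivation:
Option A: A[3] -14->-4, delta=10, new_sum=32+(10)=42
Option B: A[4] -12->-13, delta=-1, new_sum=32+(-1)=31
Option C: A[2] 13->44, delta=31, new_sum=32+(31)=63 <-- matches target
Option D: A[1] -2->31, delta=33, new_sum=32+(33)=65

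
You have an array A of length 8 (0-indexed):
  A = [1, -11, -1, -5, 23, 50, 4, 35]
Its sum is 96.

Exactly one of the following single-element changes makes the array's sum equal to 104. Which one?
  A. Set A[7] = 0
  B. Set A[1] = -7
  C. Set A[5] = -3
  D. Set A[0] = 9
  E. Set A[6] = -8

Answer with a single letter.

Answer: D

Derivation:
Option A: A[7] 35->0, delta=-35, new_sum=96+(-35)=61
Option B: A[1] -11->-7, delta=4, new_sum=96+(4)=100
Option C: A[5] 50->-3, delta=-53, new_sum=96+(-53)=43
Option D: A[0] 1->9, delta=8, new_sum=96+(8)=104 <-- matches target
Option E: A[6] 4->-8, delta=-12, new_sum=96+(-12)=84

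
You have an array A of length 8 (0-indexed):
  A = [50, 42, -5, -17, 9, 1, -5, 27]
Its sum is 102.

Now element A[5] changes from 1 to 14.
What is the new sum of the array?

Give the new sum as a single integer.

Old value at index 5: 1
New value at index 5: 14
Delta = 14 - 1 = 13
New sum = old_sum + delta = 102 + (13) = 115

Answer: 115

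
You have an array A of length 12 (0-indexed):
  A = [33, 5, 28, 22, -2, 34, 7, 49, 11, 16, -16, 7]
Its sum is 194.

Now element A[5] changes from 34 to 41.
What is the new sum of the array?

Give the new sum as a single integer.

Answer: 201

Derivation:
Old value at index 5: 34
New value at index 5: 41
Delta = 41 - 34 = 7
New sum = old_sum + delta = 194 + (7) = 201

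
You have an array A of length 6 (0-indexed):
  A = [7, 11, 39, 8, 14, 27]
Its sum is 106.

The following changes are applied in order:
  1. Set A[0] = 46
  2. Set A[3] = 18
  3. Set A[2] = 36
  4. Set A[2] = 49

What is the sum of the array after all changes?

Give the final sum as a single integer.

Initial sum: 106
Change 1: A[0] 7 -> 46, delta = 39, sum = 145
Change 2: A[3] 8 -> 18, delta = 10, sum = 155
Change 3: A[2] 39 -> 36, delta = -3, sum = 152
Change 4: A[2] 36 -> 49, delta = 13, sum = 165

Answer: 165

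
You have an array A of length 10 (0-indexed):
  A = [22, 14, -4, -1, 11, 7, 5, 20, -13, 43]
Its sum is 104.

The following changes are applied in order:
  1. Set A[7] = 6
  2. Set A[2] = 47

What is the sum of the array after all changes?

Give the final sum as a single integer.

Initial sum: 104
Change 1: A[7] 20 -> 6, delta = -14, sum = 90
Change 2: A[2] -4 -> 47, delta = 51, sum = 141

Answer: 141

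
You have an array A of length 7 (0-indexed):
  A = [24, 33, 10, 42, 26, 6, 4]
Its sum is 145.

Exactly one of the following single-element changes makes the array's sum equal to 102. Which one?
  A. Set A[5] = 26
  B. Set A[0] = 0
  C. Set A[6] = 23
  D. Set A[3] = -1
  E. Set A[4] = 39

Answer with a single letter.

Answer: D

Derivation:
Option A: A[5] 6->26, delta=20, new_sum=145+(20)=165
Option B: A[0] 24->0, delta=-24, new_sum=145+(-24)=121
Option C: A[6] 4->23, delta=19, new_sum=145+(19)=164
Option D: A[3] 42->-1, delta=-43, new_sum=145+(-43)=102 <-- matches target
Option E: A[4] 26->39, delta=13, new_sum=145+(13)=158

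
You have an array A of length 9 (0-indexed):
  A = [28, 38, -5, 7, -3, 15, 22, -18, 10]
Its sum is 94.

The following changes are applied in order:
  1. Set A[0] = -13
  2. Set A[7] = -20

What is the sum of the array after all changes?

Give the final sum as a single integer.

Initial sum: 94
Change 1: A[0] 28 -> -13, delta = -41, sum = 53
Change 2: A[7] -18 -> -20, delta = -2, sum = 51

Answer: 51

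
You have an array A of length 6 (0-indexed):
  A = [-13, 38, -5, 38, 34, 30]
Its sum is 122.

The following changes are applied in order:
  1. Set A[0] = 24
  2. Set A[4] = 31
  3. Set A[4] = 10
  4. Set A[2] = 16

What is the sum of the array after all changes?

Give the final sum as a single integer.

Answer: 156

Derivation:
Initial sum: 122
Change 1: A[0] -13 -> 24, delta = 37, sum = 159
Change 2: A[4] 34 -> 31, delta = -3, sum = 156
Change 3: A[4] 31 -> 10, delta = -21, sum = 135
Change 4: A[2] -5 -> 16, delta = 21, sum = 156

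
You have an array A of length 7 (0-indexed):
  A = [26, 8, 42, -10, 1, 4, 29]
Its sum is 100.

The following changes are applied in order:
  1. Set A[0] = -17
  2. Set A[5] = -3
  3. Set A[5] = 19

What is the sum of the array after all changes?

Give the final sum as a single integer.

Initial sum: 100
Change 1: A[0] 26 -> -17, delta = -43, sum = 57
Change 2: A[5] 4 -> -3, delta = -7, sum = 50
Change 3: A[5] -3 -> 19, delta = 22, sum = 72

Answer: 72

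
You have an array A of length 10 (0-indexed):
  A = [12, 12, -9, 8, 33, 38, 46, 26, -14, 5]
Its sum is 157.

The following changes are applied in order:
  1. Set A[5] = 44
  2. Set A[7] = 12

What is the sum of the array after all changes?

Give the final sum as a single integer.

Initial sum: 157
Change 1: A[5] 38 -> 44, delta = 6, sum = 163
Change 2: A[7] 26 -> 12, delta = -14, sum = 149

Answer: 149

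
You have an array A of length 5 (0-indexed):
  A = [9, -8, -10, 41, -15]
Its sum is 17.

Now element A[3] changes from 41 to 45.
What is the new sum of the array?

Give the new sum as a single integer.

Old value at index 3: 41
New value at index 3: 45
Delta = 45 - 41 = 4
New sum = old_sum + delta = 17 + (4) = 21

Answer: 21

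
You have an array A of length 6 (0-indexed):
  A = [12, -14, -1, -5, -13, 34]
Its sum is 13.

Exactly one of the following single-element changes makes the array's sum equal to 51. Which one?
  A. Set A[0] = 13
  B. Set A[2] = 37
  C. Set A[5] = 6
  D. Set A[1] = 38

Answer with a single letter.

Option A: A[0] 12->13, delta=1, new_sum=13+(1)=14
Option B: A[2] -1->37, delta=38, new_sum=13+(38)=51 <-- matches target
Option C: A[5] 34->6, delta=-28, new_sum=13+(-28)=-15
Option D: A[1] -14->38, delta=52, new_sum=13+(52)=65

Answer: B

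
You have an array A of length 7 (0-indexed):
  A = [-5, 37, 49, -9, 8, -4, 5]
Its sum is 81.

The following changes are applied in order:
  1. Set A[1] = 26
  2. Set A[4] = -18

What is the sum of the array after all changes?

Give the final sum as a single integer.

Answer: 44

Derivation:
Initial sum: 81
Change 1: A[1] 37 -> 26, delta = -11, sum = 70
Change 2: A[4] 8 -> -18, delta = -26, sum = 44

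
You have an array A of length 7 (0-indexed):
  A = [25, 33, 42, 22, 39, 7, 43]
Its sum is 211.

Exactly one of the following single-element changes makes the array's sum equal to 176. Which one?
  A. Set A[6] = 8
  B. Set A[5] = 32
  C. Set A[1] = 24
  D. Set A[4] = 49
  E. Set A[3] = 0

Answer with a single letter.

Answer: A

Derivation:
Option A: A[6] 43->8, delta=-35, new_sum=211+(-35)=176 <-- matches target
Option B: A[5] 7->32, delta=25, new_sum=211+(25)=236
Option C: A[1] 33->24, delta=-9, new_sum=211+(-9)=202
Option D: A[4] 39->49, delta=10, new_sum=211+(10)=221
Option E: A[3] 22->0, delta=-22, new_sum=211+(-22)=189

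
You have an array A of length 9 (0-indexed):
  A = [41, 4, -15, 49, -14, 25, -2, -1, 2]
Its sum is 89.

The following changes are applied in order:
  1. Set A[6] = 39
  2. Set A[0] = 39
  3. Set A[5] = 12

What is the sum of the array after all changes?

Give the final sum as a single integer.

Initial sum: 89
Change 1: A[6] -2 -> 39, delta = 41, sum = 130
Change 2: A[0] 41 -> 39, delta = -2, sum = 128
Change 3: A[5] 25 -> 12, delta = -13, sum = 115

Answer: 115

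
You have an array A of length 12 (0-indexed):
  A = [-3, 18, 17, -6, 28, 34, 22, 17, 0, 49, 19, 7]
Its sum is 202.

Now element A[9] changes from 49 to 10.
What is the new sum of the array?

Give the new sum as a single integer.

Answer: 163

Derivation:
Old value at index 9: 49
New value at index 9: 10
Delta = 10 - 49 = -39
New sum = old_sum + delta = 202 + (-39) = 163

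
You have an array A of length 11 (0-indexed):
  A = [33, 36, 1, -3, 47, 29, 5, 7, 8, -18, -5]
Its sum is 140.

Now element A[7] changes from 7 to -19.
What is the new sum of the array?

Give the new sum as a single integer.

Old value at index 7: 7
New value at index 7: -19
Delta = -19 - 7 = -26
New sum = old_sum + delta = 140 + (-26) = 114

Answer: 114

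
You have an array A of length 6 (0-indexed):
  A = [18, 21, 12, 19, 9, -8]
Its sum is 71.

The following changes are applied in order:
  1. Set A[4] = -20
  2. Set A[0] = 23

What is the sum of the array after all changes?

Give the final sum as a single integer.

Initial sum: 71
Change 1: A[4] 9 -> -20, delta = -29, sum = 42
Change 2: A[0] 18 -> 23, delta = 5, sum = 47

Answer: 47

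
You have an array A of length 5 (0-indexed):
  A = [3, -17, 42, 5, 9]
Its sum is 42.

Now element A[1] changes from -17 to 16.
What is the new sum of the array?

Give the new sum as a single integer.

Answer: 75

Derivation:
Old value at index 1: -17
New value at index 1: 16
Delta = 16 - -17 = 33
New sum = old_sum + delta = 42 + (33) = 75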